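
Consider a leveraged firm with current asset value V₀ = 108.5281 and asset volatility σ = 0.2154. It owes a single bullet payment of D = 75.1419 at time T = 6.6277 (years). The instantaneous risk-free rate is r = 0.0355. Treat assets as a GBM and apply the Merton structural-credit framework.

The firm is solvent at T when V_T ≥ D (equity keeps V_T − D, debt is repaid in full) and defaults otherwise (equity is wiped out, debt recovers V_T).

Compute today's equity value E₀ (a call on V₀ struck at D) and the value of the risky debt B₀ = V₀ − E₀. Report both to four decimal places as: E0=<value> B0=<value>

E0=52.1952 B0=56.3329

d₁ = [ln(V₀/D) + (r + σ²/2)T] / (σ√T)
   = [ln(108.5281/75.1419) + (0.0355 + 0.5·0.2154²)·6.6277] / (0.2154·√6.6277)
   = [0.367631 + 0.389037] / 0.554533 = 1.364514
d₂ = d₁ − σ√T = 1.364514 − 0.554533 = 0.809981
N(d₁) = 0.913797,  N(d₂) = 0.791024,  e^(−rT) = 0.790347
E₀ = V₀·N(d₁) − D·e^(−rT)·N(d₂)
   = 108.5281·0.913797 − 75.1419·0.790347·0.791024 = 52.195163
B₀ = V₀ − E₀ = 108.5281 − 52.195163 = 56.332937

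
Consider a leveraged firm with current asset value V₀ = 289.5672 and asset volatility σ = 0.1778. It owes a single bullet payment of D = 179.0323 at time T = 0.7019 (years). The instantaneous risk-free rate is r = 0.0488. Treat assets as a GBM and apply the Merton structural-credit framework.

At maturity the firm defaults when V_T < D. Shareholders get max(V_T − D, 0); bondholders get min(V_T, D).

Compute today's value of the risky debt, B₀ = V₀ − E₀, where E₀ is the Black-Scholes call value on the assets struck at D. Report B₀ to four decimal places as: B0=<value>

B0=173.0015

d₁ = [ln(V₀/D) + (r + σ²/2)T] / (σ√T)
   = [ln(289.5672/179.0323) + (0.0488 + 0.5·0.1778²)·0.7019] / (0.1778·√0.7019)
   = [0.480821 + 0.045347] / 0.148960 = 3.532282
d₂ = d₁ − σ√T = 3.532282 − 0.148960 = 3.383322
N(d₁) = 0.999794,  N(d₂) = 0.999642,  e^(−rT) = 0.966327
E₀ = V₀·N(d₁) − D·e^(−rT)·N(d₂)
   = 289.5672·0.999794 − 179.0323·0.966327·0.999642 = 116.565706
B₀ = V₀ − E₀ = 289.5672 − 116.565706 = 173.001494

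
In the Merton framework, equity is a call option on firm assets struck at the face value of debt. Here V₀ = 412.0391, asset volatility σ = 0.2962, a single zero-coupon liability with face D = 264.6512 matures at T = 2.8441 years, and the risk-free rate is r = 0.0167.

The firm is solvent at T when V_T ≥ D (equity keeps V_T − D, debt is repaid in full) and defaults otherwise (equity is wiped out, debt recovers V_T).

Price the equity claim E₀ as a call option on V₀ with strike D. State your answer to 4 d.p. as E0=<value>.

E0=173.2980

d₁ = [ln(V₀/D) + (r + σ²/2)T] / (σ√T)
   = [ln(412.0391/264.6512) + (0.0167 + 0.5·0.2962²)·2.8441] / (0.2962·√2.8441)
   = [0.442706 + 0.172259] / 0.499525 = 1.231098
d₂ = d₁ − σ√T = 1.231098 − 0.499525 = 0.731573
N(d₁) = 0.890857,  N(d₂) = 0.767785,  e^(−rT) = 0.953614
E₀ = V₀·N(d₁) − D·e^(−rT)·N(d₂)
   = 412.0391·0.890857 − 264.6512·0.953614·0.767785 = 173.298023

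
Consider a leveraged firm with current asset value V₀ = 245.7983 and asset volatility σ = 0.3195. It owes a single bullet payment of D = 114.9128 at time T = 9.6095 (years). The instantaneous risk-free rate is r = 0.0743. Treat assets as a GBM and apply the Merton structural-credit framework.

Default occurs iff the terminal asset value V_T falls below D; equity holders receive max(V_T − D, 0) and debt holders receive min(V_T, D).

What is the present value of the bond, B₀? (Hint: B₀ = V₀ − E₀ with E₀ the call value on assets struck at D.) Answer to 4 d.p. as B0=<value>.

d₁ = [ln(V₀/D) + (r + σ²/2)T] / (σ√T)
   = [ln(245.7983/114.9128) + (0.0743 + 0.5·0.3195²)·9.6095] / (0.3195·√9.6095)
   = [0.760338 + 1.204456] / 0.990424 = 1.983790
d₂ = d₁ − σ√T = 1.983790 − 0.990424 = 0.993366
N(d₁) = 0.976360,  N(d₂) = 0.839734,  e^(−rT) = 0.489688
E₀ = V₀·N(d₁) − D·e^(−rT)·N(d₂)
   = 245.7983·0.976360 − 114.9128·0.489688·0.839734 = 192.734642
B₀ = V₀ − E₀ = 245.7983 − 192.734642 = 53.063658

B0=53.0637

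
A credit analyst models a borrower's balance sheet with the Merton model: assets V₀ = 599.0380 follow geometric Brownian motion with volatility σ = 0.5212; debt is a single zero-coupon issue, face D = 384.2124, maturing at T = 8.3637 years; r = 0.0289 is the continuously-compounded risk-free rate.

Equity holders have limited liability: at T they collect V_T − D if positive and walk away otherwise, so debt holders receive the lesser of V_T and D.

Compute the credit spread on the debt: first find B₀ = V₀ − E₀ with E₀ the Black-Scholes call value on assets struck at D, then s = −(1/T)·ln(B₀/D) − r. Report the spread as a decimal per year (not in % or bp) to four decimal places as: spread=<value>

spread=0.0595

d₁ = [ln(V₀/D) + (r + σ²/2)T] / (σ√T)
   = [ln(599.0380/384.2124) + (0.0289 + 0.5·0.5212²)·8.3637] / (0.5212·√8.3637)
   = [0.444130 + 1.377708] / 1.507314 = 1.208665
d₂ = d₁ − σ√T = 1.208665 − 1.507314 = -0.298648
N(d₁) = 0.886604,  N(d₂) = 0.382604,  e^(−rT) = 0.785283
E₀ = V₀·N(d₁) − D·e^(−rT)·N(d₂)
   = 599.0380·0.886604 − 384.2124·0.785283·0.382604 = 415.672027
B₀ = V₀ − E₀ = 599.0380 − 415.672027 = 183.365973
spread = −(1/T)·ln(B₀/D) − r = −(1/8.3637)·ln(183.365973/384.2124) − 0.0289 = 0.05954310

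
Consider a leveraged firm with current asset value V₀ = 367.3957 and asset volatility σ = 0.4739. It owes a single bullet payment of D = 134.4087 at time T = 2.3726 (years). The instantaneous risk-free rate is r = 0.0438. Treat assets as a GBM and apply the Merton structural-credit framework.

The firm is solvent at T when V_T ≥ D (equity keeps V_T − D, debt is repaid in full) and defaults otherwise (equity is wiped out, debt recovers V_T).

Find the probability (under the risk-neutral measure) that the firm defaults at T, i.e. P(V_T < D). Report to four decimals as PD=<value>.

PD=0.1241

d₁ = [ln(V₀/D) + (r + σ²/2)T] / (σ√T)
   = [ln(367.3957/134.4087) + (0.0438 + 0.5·0.4739²)·2.3726] / (0.4739·√2.3726)
   = [1.005554 + 0.370341] / 0.729960 = 1.884891
d₂ = d₁ − σ√T = 1.884891 − 0.729960 = 1.154931
risk-neutral PD = N(−d₂) = N(-1.154931) = 0.124059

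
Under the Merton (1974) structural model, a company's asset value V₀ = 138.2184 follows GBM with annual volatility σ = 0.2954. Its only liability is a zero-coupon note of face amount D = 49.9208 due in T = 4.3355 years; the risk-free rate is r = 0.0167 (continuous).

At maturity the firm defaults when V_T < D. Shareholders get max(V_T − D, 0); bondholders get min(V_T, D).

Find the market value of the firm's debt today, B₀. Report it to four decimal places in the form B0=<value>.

d₁ = [ln(V₀/D) + (r + σ²/2)T] / (σ√T)
   = [ln(138.2184/49.9208) + (0.0167 + 0.5·0.2954²)·4.3355] / (0.2954·√4.3355)
   = [1.018397 + 0.261563] / 0.615078 = 2.080973
d₂ = d₁ − σ√T = 2.080973 − 0.615078 = 1.465895
N(d₁) = 0.981282,  N(d₂) = 0.928662,  e^(−rT) = 0.930156
E₀ = V₀·N(d₁) − D·e^(−rT)·N(d₂)
   = 138.2184·0.981282 − 49.9208·0.930156·0.928662 = 92.509603
B₀ = V₀ − E₀ = 138.2184 − 92.509603 = 45.708797

B0=45.7088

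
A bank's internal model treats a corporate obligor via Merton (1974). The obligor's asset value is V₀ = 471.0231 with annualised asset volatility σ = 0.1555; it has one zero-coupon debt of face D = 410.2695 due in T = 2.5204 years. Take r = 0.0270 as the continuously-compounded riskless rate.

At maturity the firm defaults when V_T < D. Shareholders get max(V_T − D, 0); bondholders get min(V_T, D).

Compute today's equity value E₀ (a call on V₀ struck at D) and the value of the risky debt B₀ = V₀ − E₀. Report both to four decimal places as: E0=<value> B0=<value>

E0=99.5389 B0=371.4842

d₁ = [ln(V₀/D) + (r + σ²/2)T] / (σ√T)
   = [ln(471.0231/410.2695) + (0.0270 + 0.5·0.1555²)·2.5204] / (0.1555·√2.5204)
   = [0.138093 + 0.098523] / 0.246868 = 0.958469
d₂ = d₁ − σ√T = 0.958469 − 0.246868 = 0.711601
N(d₁) = 0.831087,  N(d₂) = 0.761644,  e^(−rT) = 0.934213
E₀ = V₀·N(d₁) − D·e^(−rT)·N(d₂)
   = 471.0231·0.831087 − 410.2695·0.934213·0.761644 = 99.538870
B₀ = V₀ − E₀ = 471.0231 − 99.538870 = 371.484230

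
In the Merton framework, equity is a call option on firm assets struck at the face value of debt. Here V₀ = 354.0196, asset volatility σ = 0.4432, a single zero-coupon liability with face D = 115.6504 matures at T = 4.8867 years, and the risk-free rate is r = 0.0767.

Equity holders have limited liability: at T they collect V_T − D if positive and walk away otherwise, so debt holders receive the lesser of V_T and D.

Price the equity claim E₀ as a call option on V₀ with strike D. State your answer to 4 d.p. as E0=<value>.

E0=278.6943

d₁ = [ln(V₀/D) + (r + σ²/2)T] / (σ√T)
   = [ln(354.0196/115.6504) + (0.0767 + 0.5·0.4432²)·4.8867] / (0.4432·√4.8867)
   = [1.118780 + 0.854748] / 0.979733 = 2.014354
d₂ = d₁ − σ√T = 2.014354 − 0.979733 = 1.034621
N(d₁) = 0.978014,  N(d₂) = 0.849577,  e^(−rT) = 0.687420
E₀ = V₀·N(d₁) − D·e^(−rT)·N(d₂)
   = 354.0196·0.978014 − 115.6504·0.687420·0.849577 = 278.694345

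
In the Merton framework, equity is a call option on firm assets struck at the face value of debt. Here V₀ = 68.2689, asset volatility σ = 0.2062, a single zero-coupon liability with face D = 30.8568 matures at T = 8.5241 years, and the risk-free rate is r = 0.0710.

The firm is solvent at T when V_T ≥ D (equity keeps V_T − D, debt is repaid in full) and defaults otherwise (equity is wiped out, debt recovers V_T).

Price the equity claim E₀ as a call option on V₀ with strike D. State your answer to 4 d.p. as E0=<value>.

d₁ = [ln(V₀/D) + (r + σ²/2)T] / (σ√T)
   = [ln(68.2689/30.8568) + (0.0710 + 0.5·0.2062²)·8.5241] / (0.2062·√8.5241)
   = [0.794097 + 0.786427] / 0.602023 = 2.625356
d₂ = d₁ − σ√T = 2.625356 − 0.602023 = 2.023333
N(d₁) = 0.995672,  N(d₂) = 0.978481,  e^(−rT) = 0.545959
E₀ = V₀·N(d₁) − D·e^(−rT)·N(d₂)
   = 68.2689·0.995672 − 30.8568·0.545959·0.978481 = 51.489413

E0=51.4894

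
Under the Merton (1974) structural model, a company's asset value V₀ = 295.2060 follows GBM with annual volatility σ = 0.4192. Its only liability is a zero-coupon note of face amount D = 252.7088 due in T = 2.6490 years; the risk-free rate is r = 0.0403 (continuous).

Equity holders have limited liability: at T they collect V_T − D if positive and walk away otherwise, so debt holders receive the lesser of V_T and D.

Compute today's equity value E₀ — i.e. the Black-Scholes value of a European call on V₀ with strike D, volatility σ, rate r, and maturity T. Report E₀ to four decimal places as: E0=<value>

d₁ = [ln(V₀/D) + (r + σ²/2)T] / (σ√T)
   = [ln(295.2060/252.7088) + (0.0403 + 0.5·0.4192²)·2.6490] / (0.4192·√2.6490)
   = [0.155436 + 0.339507] / 0.682279 = 0.725425
d₂ = d₁ − σ√T = 0.725425 − 0.682279 = 0.043146
N(d₁) = 0.765904,  N(d₂) = 0.517207,  e^(−rT) = 0.898746
E₀ = V₀·N(d₁) − D·e^(−rT)·N(d₂)
   = 295.2060·0.765904 − 252.7088·0.898746·0.517207 = 108.630895

E0=108.6309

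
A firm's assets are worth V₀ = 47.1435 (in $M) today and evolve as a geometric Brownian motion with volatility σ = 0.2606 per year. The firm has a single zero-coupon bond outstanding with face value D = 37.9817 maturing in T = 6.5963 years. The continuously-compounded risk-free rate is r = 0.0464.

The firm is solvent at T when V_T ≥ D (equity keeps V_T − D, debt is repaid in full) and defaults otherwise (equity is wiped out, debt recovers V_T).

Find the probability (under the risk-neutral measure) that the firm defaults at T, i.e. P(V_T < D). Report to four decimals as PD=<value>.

PD=0.3280

d₁ = [ln(V₀/D) + (r + σ²/2)T] / (σ√T)
   = [ln(47.1435/37.9817) + (0.0464 + 0.5·0.2606²)·6.5963] / (0.2606·√6.5963)
   = [0.216092 + 0.530053] / 0.669306 = 1.114804
d₂ = d₁ − σ√T = 1.114804 − 0.669306 = 0.445499
risk-neutral PD = N(−d₂) = N(-0.445499) = 0.327980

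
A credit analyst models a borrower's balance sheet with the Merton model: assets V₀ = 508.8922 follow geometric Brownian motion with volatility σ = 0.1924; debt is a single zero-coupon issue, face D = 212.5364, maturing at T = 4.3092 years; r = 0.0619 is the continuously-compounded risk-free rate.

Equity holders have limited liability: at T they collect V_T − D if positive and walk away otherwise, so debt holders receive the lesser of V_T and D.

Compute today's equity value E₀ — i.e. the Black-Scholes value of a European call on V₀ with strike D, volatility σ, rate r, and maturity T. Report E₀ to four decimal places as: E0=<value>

E0=346.1881

d₁ = [ln(V₀/D) + (r + σ²/2)T] / (σ√T)
   = [ln(508.8922/212.5364) + (0.0619 + 0.5·0.1924²)·4.3092] / (0.1924·√4.3092)
   = [0.873123 + 0.346498] / 0.399396 = 3.053665
d₂ = d₁ − σ√T = 3.053665 − 0.399396 = 2.654270
N(d₁) = 0.998870,  N(d₂) = 0.996026,  e^(−rT) = 0.765873
E₀ = V₀·N(d₁) − D·e^(−rT)·N(d₂)
   = 508.8922·0.998870 − 212.5364·0.765873·0.996026 = 346.188063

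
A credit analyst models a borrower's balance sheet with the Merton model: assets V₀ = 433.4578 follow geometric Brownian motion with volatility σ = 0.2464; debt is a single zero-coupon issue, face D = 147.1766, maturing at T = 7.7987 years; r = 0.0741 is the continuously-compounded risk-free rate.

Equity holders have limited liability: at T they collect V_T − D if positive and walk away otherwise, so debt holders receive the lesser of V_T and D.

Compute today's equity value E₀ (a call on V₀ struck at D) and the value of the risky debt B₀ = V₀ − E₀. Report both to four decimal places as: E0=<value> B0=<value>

d₁ = [ln(V₀/D) + (r + σ²/2)T] / (σ√T)
   = [ln(433.4578/147.1766) + (0.0741 + 0.5·0.2464²)·7.7987] / (0.2464·√7.7987)
   = [1.080161 + 0.814625] / 0.688100 = 2.753648
d₂ = d₁ − σ√T = 2.753648 − 0.688100 = 2.065547
N(d₁) = 0.997053,  N(d₂) = 0.980564,  e^(−rT) = 0.561085
E₀ = V₀·N(d₁) − D·e^(−rT)·N(d₂)
   = 433.4578·0.997053 − 147.1766·0.561085·0.980564 = 351.206953
B₀ = V₀ − E₀ = 433.4578 − 351.206953 = 82.250847

E0=351.2070 B0=82.2508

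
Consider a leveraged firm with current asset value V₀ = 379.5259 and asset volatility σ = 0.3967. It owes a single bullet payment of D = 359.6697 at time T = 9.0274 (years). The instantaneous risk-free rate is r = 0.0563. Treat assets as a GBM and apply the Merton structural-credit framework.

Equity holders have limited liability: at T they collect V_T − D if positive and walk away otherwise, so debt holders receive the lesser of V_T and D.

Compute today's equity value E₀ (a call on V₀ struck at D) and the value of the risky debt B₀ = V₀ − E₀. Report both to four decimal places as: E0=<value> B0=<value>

E0=227.8327 B0=151.6932

d₁ = [ln(V₀/D) + (r + σ²/2)T] / (σ√T)
   = [ln(379.5259/359.6697) + (0.0563 + 0.5·0.3967²)·9.0274] / (0.3967·√9.0274)
   = [0.053737 + 1.218568] / 1.191910 = 1.067450
d₂ = d₁ − σ√T = 1.067450 − 1.191910 = -0.124460
N(d₁) = 0.857116,  N(d₂) = 0.450475,  e^(−rT) = 0.601552
E₀ = V₀·N(d₁) − D·e^(−rT)·N(d₂)
   = 379.5259·0.857116 − 359.6697·0.601552·0.450475 = 227.832743
B₀ = V₀ − E₀ = 379.5259 − 227.832743 = 151.693157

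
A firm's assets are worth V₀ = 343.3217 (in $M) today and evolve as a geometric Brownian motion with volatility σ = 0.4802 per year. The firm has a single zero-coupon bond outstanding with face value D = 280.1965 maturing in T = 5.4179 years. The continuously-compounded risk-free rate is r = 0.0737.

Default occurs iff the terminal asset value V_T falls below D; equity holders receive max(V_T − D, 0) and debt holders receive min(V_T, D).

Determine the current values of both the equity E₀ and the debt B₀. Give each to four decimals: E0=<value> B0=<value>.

d₁ = [ln(V₀/D) + (r + σ²/2)T] / (σ√T)
   = [ln(343.3217/280.1965) + (0.0737 + 0.5·0.4802²)·5.4179] / (0.4802·√5.4179)
   = [0.203177 + 1.023962] / 1.117732 = 1.097883
d₂ = d₁ − σ√T = 1.097883 − 1.117732 = -0.019849
N(d₁) = 0.863872,  N(d₂) = 0.492082,  e^(−rT) = 0.670790
E₀ = V₀·N(d₁) − D·e^(−rT)·N(d₂)
   = 343.3217·0.863872 − 280.1965·0.670790·0.492082 = 204.097798
B₀ = V₀ − E₀ = 343.3217 − 204.097798 = 139.223902

E0=204.0978 B0=139.2239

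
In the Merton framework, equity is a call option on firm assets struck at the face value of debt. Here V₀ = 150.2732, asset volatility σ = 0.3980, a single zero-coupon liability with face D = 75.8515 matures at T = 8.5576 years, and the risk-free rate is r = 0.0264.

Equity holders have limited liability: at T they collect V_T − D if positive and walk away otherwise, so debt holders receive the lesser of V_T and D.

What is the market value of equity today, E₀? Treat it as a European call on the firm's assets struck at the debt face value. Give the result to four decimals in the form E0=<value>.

E0=102.2611

d₁ = [ln(V₀/D) + (r + σ²/2)T] / (σ√T)
   = [ln(150.2732/75.8515) + (0.0264 + 0.5·0.3980²)·8.5576] / (0.3980·√8.5576)
   = [0.683677 + 0.903700] / 1.164284 = 1.363393
d₂ = d₁ − σ√T = 1.363393 − 1.164284 = 0.199109
N(d₁) = 0.913621,  N(d₂) = 0.578911,  e^(−rT) = 0.797781
E₀ = V₀·N(d₁) − D·e^(−rT)·N(d₂)
   = 150.2732·0.913621 − 75.8515·0.797781·0.578911 = 102.261099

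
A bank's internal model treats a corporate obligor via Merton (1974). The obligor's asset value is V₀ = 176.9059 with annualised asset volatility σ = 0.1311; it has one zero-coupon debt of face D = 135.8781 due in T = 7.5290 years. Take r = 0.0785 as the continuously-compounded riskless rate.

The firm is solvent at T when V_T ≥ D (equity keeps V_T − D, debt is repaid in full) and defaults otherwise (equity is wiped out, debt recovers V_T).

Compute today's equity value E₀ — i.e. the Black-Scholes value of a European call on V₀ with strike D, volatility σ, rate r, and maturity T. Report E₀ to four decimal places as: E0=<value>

d₁ = [ln(V₀/D) + (r + σ²/2)T] / (σ√T)
   = [ln(176.9059/135.8781) + (0.0785 + 0.5·0.1311²)·7.5290] / (0.1311·√7.5290)
   = [0.263860 + 0.655728] / 0.359726 = 2.556358
d₂ = d₁ − σ√T = 2.556358 − 0.359726 = 2.196633
N(d₁) = 0.994711,  N(d₂) = 0.985977,  e^(−rT) = 0.553759
E₀ = V₀·N(d₁) − D·e^(−rT)·N(d₂)
   = 176.9059·0.994711 − 135.8781·0.553759·0.985977 = 101.781803

E0=101.7818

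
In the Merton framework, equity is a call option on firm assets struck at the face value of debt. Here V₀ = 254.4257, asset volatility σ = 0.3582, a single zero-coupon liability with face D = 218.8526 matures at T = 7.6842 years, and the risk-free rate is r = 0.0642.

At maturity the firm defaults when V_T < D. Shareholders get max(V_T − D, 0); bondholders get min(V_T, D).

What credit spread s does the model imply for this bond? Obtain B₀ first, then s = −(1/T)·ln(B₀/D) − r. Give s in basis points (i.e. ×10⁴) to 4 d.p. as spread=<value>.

d₁ = [ln(V₀/D) + (r + σ²/2)T] / (σ√T)
   = [ln(254.4257/218.8526) + (0.0642 + 0.5·0.3582²)·7.6842] / (0.3582·√7.6842)
   = [0.150610 + 0.986295] / 0.992944 = 1.144984
d₂ = d₁ − σ√T = 1.144984 − 0.992944 = 0.152040
N(d₁) = 0.873892,  N(d₂) = 0.560422,  e^(−rT) = 0.610592
E₀ = V₀·N(d₁) − D·e^(−rT)·N(d₂)
   = 254.4257·0.873892 − 218.8526·0.610592·0.560422 = 147.451546
B₀ = V₀ − E₀ = 254.4257 − 147.451546 = 106.974154
spread = −(1/T)·ln(B₀/D) − r = −(1/7.6842)·ln(106.974154/218.8526) − 0.0642 = 0.02895364
in basis points: 0.02895364 × 10⁴ = 289.5364 bp

spread=289.5364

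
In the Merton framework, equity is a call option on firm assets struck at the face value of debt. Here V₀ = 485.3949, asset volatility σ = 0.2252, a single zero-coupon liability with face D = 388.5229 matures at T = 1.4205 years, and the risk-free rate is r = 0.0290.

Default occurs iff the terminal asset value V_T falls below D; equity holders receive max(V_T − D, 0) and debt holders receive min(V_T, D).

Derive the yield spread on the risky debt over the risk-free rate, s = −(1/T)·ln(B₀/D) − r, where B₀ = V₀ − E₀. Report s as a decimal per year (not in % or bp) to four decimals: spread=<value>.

d₁ = [ln(V₀/D) + (r + σ²/2)T] / (σ√T)
   = [ln(485.3949/388.5229) + (0.0290 + 0.5·0.2252²)·1.4205] / (0.2252·√1.4205)
   = [0.222611 + 0.077215] / 0.268404 = 1.117068
d₂ = d₁ − σ√T = 1.117068 − 0.268404 = 0.848664
N(d₁) = 0.868017,  N(d₂) = 0.801966,  e^(−rT) = 0.959642
E₀ = V₀·N(d₁) − D·e^(−rT)·N(d₂)
   = 485.3949·0.868017 − 388.5229·0.959642·0.801966 = 122.323794
B₀ = V₀ − E₀ = 485.3949 − 122.323794 = 363.071106
spread = −(1/T)·ln(B₀/D) − r = −(1/1.4205)·ln(363.071106/388.5229) − 0.0290 = 0.01869688

spread=0.0187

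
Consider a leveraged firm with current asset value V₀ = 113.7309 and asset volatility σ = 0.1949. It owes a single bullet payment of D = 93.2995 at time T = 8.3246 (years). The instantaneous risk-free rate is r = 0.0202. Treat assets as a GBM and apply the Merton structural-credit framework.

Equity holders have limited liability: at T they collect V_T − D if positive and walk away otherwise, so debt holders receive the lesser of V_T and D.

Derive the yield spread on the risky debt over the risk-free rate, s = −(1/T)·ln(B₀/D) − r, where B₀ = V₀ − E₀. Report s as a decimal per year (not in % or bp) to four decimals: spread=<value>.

d₁ = [ln(V₀/D) + (r + σ²/2)T] / (σ√T)
   = [ln(113.7309/93.2995) + (0.0202 + 0.5·0.1949²)·8.3246] / (0.1949·√8.3246)
   = [0.198020 + 0.326266] / 0.562333 = 0.932342
d₂ = d₁ − σ√T = 0.932342 − 0.562333 = 0.370009
N(d₁) = 0.824420,  N(d₂) = 0.644312,  e^(−rT) = 0.845221
E₀ = V₀·N(d₁) − D·e^(−rT)·N(d₂)
   = 113.7309·0.824420 − 93.2995·0.845221·0.644312 = 42.952413
B₀ = V₀ − E₀ = 113.7309 − 42.952413 = 70.778487
spread = −(1/T)·ln(B₀/D) − r = −(1/8.3246)·ln(70.778487/93.2995) − 0.0202 = 0.01298594

spread=0.0130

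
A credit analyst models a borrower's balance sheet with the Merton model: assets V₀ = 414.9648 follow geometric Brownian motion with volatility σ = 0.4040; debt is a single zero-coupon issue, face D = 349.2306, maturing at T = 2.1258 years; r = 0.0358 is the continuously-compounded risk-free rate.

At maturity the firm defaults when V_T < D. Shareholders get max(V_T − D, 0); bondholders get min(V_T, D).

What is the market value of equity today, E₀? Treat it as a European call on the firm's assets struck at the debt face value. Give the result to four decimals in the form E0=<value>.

E0=138.4518

d₁ = [ln(V₀/D) + (r + σ²/2)T] / (σ√T)
   = [ln(414.9648/349.2306) + (0.0358 + 0.5·0.4040²)·2.1258] / (0.4040·√2.1258)
   = [0.172461 + 0.249586] / 0.589037 = 0.716504
d₂ = d₁ − σ√T = 0.716504 − 0.589037 = 0.127467
N(d₁) = 0.763160,  N(d₂) = 0.550714,  e^(−rT) = 0.926720
E₀ = V₀·N(d₁) − D·e^(−rT)·N(d₂)
   = 414.9648·0.763160 − 349.2306·0.926720·0.550714 = 138.451750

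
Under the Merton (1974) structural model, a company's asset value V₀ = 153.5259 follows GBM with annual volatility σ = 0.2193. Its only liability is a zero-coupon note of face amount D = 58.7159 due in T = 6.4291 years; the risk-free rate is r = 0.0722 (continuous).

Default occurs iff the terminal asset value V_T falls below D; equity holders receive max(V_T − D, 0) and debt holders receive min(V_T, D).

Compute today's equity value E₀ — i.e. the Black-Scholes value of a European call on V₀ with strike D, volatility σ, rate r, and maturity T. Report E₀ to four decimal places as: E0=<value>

E0=116.6808

d₁ = [ln(V₀/D) + (r + σ²/2)T] / (σ√T)
   = [ln(153.5259/58.7159) + (0.0722 + 0.5·0.2193²)·6.4291] / (0.2193·√6.4291)
   = [0.961159 + 0.618777] / 0.556050 = 2.841356
d₂ = d₁ − σ√T = 2.841356 − 0.556050 = 2.285306
N(d₁) = 0.997754,  N(d₂) = 0.988853,  e^(−rT) = 0.628650
E₀ = V₀·N(d₁) − D·e^(−rT)·N(d₂)
   = 153.5259·0.997754 − 58.7159·0.628650·0.988853 = 116.680800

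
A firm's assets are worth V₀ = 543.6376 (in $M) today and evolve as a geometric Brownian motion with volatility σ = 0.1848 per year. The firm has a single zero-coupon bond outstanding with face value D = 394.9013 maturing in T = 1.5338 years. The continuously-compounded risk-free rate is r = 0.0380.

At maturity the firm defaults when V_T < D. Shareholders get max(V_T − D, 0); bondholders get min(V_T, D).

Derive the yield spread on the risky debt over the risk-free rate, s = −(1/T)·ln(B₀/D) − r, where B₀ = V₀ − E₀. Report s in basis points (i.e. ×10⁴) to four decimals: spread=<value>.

d₁ = [ln(V₀/D) + (r + σ²/2)T] / (σ√T)
   = [ln(543.6376/394.9013) + (0.0380 + 0.5·0.1848²)·1.5338] / (0.1848·√1.5338)
   = [0.319647 + 0.084475] / 0.228869 = 1.765737
d₂ = d₁ − σ√T = 1.765737 − 0.228869 = 1.536868
N(d₁) = 0.961280,  N(d₂) = 0.937837,  e^(−rT) = 0.943382
E₀ = V₀·N(d₁) − D·e^(−rT)·N(d₂)
   = 543.6376·0.961280 − 394.9013·0.943382·0.937837 = 173.203616
B₀ = V₀ − E₀ = 543.6376 − 173.203616 = 370.433984
spread = −(1/T)·ln(B₀/D) − r = −(1/1.5338)·ln(370.433984/394.9013) − 0.0380 = 0.00370075
in basis points: 0.00370075 × 10⁴ = 37.0075 bp

spread=37.0075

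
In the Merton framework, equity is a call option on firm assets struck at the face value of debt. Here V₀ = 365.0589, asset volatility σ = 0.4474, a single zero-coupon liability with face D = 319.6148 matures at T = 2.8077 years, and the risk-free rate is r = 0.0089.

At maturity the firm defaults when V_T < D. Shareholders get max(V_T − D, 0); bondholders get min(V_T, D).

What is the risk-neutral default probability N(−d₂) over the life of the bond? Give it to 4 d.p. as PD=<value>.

PD=0.5652

d₁ = [ln(V₀/D) + (r + σ²/2)T] / (σ√T)
   = [ln(365.0589/319.6148) + (0.0089 + 0.5·0.4474²)·2.8077] / (0.4474·√2.8077)
   = [0.132942 + 0.305993] / 0.749672 = 0.585502
d₂ = d₁ − σ√T = 0.585502 − 0.749672 = -0.164170
risk-neutral PD = N(−d₂) = N(0.164170) = 0.565201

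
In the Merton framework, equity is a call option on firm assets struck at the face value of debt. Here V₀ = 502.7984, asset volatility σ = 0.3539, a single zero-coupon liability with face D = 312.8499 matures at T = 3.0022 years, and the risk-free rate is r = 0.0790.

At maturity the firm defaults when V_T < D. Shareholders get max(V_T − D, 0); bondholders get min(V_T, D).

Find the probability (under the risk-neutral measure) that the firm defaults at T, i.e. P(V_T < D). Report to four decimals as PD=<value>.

d₁ = [ln(V₀/D) + (r + σ²/2)T] / (σ√T)
   = [ln(502.7984/312.8499) + (0.0790 + 0.5·0.3539²)·3.0022] / (0.3539·√3.0022)
   = [0.474466 + 0.425179] / 0.613197 = 1.467138
d₂ = d₁ − σ√T = 1.467138 − 0.613197 = 0.853940
risk-neutral PD = N(−d₂) = N(-0.853940) = 0.196569

PD=0.1966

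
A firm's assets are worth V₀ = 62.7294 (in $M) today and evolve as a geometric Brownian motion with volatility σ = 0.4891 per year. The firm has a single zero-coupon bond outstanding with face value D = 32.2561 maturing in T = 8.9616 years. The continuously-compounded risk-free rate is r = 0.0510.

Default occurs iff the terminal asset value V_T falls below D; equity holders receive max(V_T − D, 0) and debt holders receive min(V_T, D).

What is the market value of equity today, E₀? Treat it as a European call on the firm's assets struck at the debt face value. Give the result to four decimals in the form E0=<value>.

d₁ = [ln(V₀/D) + (r + σ²/2)T] / (σ√T)
   = [ln(62.7294/32.2561) + (0.0510 + 0.5·0.4891²)·8.9616] / (0.4891·√8.9616)
   = [0.665123 + 1.528933] / 1.464166 = 1.498502
d₂ = d₁ − σ√T = 1.498502 − 1.464166 = 0.034336
N(d₁) = 0.932999,  N(d₂) = 0.513695,  e^(−rT) = 0.633154
E₀ = V₀·N(d₁) − D·e^(−rT)·N(d₂)
   = 62.7294·0.932999 − 32.2561·0.633154·0.513695 = 48.035202

E0=48.0352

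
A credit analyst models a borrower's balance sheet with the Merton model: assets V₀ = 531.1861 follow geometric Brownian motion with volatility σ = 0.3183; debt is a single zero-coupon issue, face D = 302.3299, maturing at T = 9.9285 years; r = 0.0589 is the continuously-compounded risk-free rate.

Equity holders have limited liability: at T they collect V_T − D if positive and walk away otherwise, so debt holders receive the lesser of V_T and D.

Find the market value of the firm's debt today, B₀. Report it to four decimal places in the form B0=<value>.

d₁ = [ln(V₀/D) + (r + σ²/2)T] / (σ√T)
   = [ln(531.1861/302.3299) + (0.0589 + 0.5·0.3183²)·9.9285] / (0.3183·√9.9285)
   = [0.563594 + 1.087741] / 1.002948 = 1.646481
d₂ = d₁ − σ√T = 1.646481 − 1.002948 = 0.643533
N(d₁) = 0.950168,  N(d₂) = 0.740061,  e^(−rT) = 0.557224
E₀ = V₀·N(d₁) − D·e^(−rT)·N(d₂)
   = 531.1861·0.950168 − 302.3299·0.557224·0.740061 = 380.041218
B₀ = V₀ − E₀ = 531.1861 − 380.041218 = 151.144882

B0=151.1449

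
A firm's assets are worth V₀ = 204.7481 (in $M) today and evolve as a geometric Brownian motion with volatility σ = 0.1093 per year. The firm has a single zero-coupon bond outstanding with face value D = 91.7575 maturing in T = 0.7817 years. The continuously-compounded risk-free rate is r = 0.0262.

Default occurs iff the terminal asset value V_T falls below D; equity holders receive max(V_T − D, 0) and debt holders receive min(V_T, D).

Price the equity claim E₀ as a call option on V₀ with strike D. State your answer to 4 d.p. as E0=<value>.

E0=114.8507

d₁ = [ln(V₀/D) + (r + σ²/2)T] / (σ√T)
   = [ln(204.7481/91.7575) + (0.0262 + 0.5·0.1093²)·0.7817] / (0.1093·√0.7817)
   = [0.802631 + 0.025150] / 0.096636 = 8.565945
d₂ = d₁ − σ√T = 8.565945 − 0.096636 = 8.469308
N(d₁) = 1.000000,  N(d₂) = 1.000000,  e^(−rT) = 0.979728
E₀ = V₀·N(d₁) − D·e^(−rT)·N(d₂)
   = 204.7481·1.000000 − 91.7575·0.979728·1.000000 = 114.850730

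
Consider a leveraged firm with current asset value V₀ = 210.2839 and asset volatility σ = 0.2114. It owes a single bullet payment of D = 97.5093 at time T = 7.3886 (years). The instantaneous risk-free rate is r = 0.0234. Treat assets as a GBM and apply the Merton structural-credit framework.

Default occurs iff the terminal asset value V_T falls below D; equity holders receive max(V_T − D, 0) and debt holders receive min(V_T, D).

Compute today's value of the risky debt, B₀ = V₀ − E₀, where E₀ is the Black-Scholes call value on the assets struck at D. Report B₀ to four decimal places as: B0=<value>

d₁ = [ln(V₀/D) + (r + σ²/2)T] / (σ√T)
   = [ln(210.2839/97.5093) + (0.0234 + 0.5·0.2114²)·7.3886] / (0.2114·√7.3886)
   = [0.768511 + 0.337991] / 0.574627 = 1.925601
d₂ = d₁ − σ√T = 1.925601 − 0.574627 = 1.350973
N(d₁) = 0.972923,  N(d₂) = 0.911648,  e^(−rT) = 0.841227
E₀ = V₀·N(d₁) − D·e^(−rT)·N(d₂)
   = 210.2839·0.972923 − 97.5093·0.841227·0.911648 = 129.809808
B₀ = V₀ − E₀ = 210.2839 − 129.809808 = 80.474092

B0=80.4741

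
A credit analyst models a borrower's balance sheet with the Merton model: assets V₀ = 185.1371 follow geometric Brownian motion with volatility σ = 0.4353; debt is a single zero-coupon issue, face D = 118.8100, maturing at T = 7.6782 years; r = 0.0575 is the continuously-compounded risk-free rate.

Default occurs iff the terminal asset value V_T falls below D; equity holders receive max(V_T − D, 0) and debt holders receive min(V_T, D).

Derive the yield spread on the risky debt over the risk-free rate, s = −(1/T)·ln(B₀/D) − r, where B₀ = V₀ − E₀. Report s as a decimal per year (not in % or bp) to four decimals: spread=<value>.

d₁ = [ln(V₀/D) + (r + σ²/2)T] / (σ√T)
   = [ln(185.1371/118.8100) + (0.0575 + 0.5·0.4353²)·7.6782] / (0.4353·√7.6782)
   = [0.443571 + 1.168953] / 1.206197 = 1.336865
d₂ = d₁ − σ√T = 1.336865 − 1.206197 = 0.130668
N(d₁) = 0.909367,  N(d₂) = 0.551981,  e^(−rT) = 0.643073
E₀ = V₀·N(d₁) − D·e^(−rT)·N(d₂)
   = 185.1371·0.909367 − 118.8100·0.643073·0.551981 = 126.184208
B₀ = V₀ − E₀ = 185.1371 − 126.184208 = 58.952892
spread = −(1/T)·ln(B₀/D) − r = −(1/7.6782)·ln(58.952892/118.8100) − 0.0575 = 0.03376969

spread=0.0338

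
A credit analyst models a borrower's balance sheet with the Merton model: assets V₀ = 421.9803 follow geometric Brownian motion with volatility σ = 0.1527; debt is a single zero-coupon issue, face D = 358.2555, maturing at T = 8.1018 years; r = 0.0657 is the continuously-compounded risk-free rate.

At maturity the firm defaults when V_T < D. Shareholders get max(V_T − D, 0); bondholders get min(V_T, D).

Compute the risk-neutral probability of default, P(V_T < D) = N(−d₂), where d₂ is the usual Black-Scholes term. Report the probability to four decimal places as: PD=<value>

d₁ = [ln(V₀/D) + (r + σ²/2)T] / (σ√T)
   = [ln(421.9803/358.2555) + (0.0657 + 0.5·0.1527²)·8.1018] / (0.1527·√8.1018)
   = [0.163712 + 0.626744] / 0.434640 = 1.818646
d₂ = d₁ − σ√T = 1.818646 − 0.434640 = 1.384006
risk-neutral PD = N(−d₂) = N(-1.384006) = 0.083178

PD=0.0832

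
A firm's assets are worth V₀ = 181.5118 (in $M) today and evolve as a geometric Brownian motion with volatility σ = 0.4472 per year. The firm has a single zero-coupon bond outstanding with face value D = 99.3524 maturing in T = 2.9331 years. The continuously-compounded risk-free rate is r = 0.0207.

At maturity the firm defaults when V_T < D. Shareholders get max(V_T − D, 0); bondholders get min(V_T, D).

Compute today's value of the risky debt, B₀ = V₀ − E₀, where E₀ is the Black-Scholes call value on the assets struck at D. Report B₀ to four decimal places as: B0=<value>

B0=83.3031

d₁ = [ln(V₀/D) + (r + σ²/2)T] / (σ√T)
   = [ln(181.5118/99.3524) + (0.0207 + 0.5·0.4472²)·2.9331] / (0.4472·√2.9331)
   = [0.602648 + 0.354007] / 0.765888 = 1.249079
d₂ = d₁ − σ√T = 1.249079 − 0.765888 = 0.483192
N(d₁) = 0.894182,  N(d₂) = 0.685520,  e^(−rT) = 0.941091
E₀ = V₀·N(d₁) − D·e^(−rT)·N(d₂)
   = 181.5118·0.894182 − 99.3524·0.941091·0.685520 = 98.208675
B₀ = V₀ − E₀ = 181.5118 − 98.208675 = 83.303125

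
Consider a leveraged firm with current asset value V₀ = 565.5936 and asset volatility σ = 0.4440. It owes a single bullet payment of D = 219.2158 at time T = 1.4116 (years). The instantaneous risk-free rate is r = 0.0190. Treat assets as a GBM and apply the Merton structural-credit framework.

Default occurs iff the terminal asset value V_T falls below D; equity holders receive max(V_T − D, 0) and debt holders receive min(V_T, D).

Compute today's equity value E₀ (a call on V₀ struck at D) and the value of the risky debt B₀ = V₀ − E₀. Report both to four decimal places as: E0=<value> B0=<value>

E0=354.4368 B0=211.1568

d₁ = [ln(V₀/D) + (r + σ²/2)T] / (σ√T)
   = [ln(565.5936/219.2158) + (0.0190 + 0.5·0.4440²)·1.4116] / (0.4440·√1.4116)
   = [0.947819 + 0.165959] / 0.527520 = 2.111348
d₂ = d₁ − σ√T = 2.111348 − 0.527520 = 1.583829
N(d₁) = 0.982629,  N(d₂) = 0.943384,  e^(−rT) = 0.973536
E₀ = V₀·N(d₁) − D·e^(−rT)·N(d₂)
   = 565.5936·0.982629 − 219.2158·0.973536·0.943384 = 354.436831
B₀ = V₀ − E₀ = 565.5936 − 354.436831 = 211.156769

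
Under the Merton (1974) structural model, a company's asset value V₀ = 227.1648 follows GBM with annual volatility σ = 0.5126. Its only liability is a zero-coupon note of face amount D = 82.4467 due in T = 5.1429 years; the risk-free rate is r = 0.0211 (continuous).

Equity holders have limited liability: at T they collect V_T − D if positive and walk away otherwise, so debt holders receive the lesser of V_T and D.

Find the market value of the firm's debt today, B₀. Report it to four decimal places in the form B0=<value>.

B0=61.8992

d₁ = [ln(V₀/D) + (r + σ²/2)T] / (σ√T)
   = [ln(227.1648/82.4467) + (0.0211 + 0.5·0.5126²)·5.1429] / (0.5126·√5.1429)
   = [1.013524 + 0.784186] / 1.162472 = 1.546454
d₂ = d₁ − σ√T = 1.546454 − 1.162472 = 0.383982
N(d₁) = 0.939003,  N(d₂) = 0.649504,  e^(−rT) = 0.897165
E₀ = V₀·N(d₁) − D·e^(−rT)·N(d₂)
   = 227.1648·0.939003 − 82.4467·0.897165·0.649504 = 165.265605
B₀ = V₀ − E₀ = 227.1648 − 165.265605 = 61.899195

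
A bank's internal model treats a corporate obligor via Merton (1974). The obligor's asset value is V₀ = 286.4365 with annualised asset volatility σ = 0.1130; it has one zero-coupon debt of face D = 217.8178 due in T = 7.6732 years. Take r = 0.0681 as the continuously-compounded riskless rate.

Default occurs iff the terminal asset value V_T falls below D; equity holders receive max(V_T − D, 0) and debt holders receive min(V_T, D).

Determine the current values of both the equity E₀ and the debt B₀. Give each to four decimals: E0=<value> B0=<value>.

E0=157.3725 B0=129.0640

d₁ = [ln(V₀/D) + (r + σ²/2)T] / (σ√T)
   = [ln(286.4365/217.8178) + (0.0681 + 0.5·0.1130²)·7.6732] / (0.1130·√7.6732)
   = [0.273858 + 0.571534] / 0.313016 = 2.700795
d₂ = d₁ − σ√T = 2.700795 − 0.313016 = 2.387779
N(d₁) = 0.996541,  N(d₂) = 0.991525,  e^(−rT) = 0.593009
E₀ = V₀·N(d₁) − D·e^(−rT)·N(d₂)
   = 286.4365·0.996541 − 217.8178·0.593009·0.991525 = 157.372519
B₀ = V₀ − E₀ = 286.4365 − 157.372519 = 129.063981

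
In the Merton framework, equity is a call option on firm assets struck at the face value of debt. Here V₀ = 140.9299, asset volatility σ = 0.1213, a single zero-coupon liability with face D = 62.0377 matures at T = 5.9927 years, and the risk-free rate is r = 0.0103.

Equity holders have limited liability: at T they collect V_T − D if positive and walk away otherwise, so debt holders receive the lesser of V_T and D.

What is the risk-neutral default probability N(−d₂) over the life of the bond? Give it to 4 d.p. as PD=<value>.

PD=0.0024

d₁ = [ln(V₀/D) + (r + σ²/2)T] / (σ√T)
   = [ln(140.9299/62.0377) + (0.0103 + 0.5·0.1213²)·5.9927] / (0.1213·√5.9927)
   = [0.820520 + 0.105812] / 0.296942 = 3.119571
d₂ = d₁ − σ√T = 3.119571 − 0.296942 = 2.822628
risk-neutral PD = N(−d₂) = N(-2.822628) = 0.002382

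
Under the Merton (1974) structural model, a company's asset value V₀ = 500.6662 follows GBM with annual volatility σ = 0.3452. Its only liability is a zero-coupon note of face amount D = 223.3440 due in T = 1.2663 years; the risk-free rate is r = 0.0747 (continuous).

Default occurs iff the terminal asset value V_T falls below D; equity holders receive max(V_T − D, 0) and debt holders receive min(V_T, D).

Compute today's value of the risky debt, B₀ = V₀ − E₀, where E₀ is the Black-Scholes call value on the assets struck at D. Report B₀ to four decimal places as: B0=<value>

B0=202.7664

d₁ = [ln(V₀/D) + (r + σ²/2)T] / (σ√T)
   = [ln(500.6662/223.3440) + (0.0747 + 0.5·0.3452²)·1.2663] / (0.3452·√1.2663)
   = [0.807226 + 0.170041] / 0.388454 = 2.515789
d₂ = d₁ − σ√T = 2.515789 − 0.388454 = 2.127335
N(d₁) = 0.994062,  N(d₂) = 0.983304,  e^(−rT) = 0.909743
E₀ = V₀·N(d₁) − D·e^(−rT)·N(d₂)
   = 500.6662·0.994062 − 223.3440·0.909743·0.983304 = 297.899751
B₀ = V₀ − E₀ = 500.6662 − 297.899751 = 202.766449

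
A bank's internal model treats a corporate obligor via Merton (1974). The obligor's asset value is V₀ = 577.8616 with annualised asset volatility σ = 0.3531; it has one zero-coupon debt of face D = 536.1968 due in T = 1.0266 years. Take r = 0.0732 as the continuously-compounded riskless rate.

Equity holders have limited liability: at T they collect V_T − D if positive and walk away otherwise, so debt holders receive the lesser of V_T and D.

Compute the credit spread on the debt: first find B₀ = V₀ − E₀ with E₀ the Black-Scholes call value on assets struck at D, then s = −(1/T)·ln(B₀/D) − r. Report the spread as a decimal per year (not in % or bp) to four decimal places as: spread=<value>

d₁ = [ln(V₀/D) + (r + σ²/2)T] / (σ√T)
   = [ln(577.8616/536.1968) + (0.0732 + 0.5·0.3531²)·1.0266] / (0.3531·√1.0266)
   = [0.074833 + 0.139145] / 0.357765 = 0.598097
d₂ = d₁ − σ√T = 0.598097 − 0.357765 = 0.240331
N(d₁) = 0.725112,  N(d₂) = 0.594963,  e^(−rT) = 0.927607
E₀ = V₀·N(d₁) − D·e^(−rT)·N(d₂)
   = 577.8616·0.725112 − 536.1968·0.927607·0.594963 = 123.091768
B₀ = V₀ − E₀ = 577.8616 − 123.091768 = 454.769832
spread = −(1/T)·ln(B₀/D) − r = −(1/1.0266)·ln(454.769832/536.1968) − 0.0732 = 0.08724207

spread=0.0872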